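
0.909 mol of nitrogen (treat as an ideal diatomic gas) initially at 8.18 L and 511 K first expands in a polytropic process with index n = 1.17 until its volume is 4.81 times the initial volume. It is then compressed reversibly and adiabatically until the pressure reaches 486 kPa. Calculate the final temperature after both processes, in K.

P₁ = nRT₁/V₁ = 0.909×8.314×511/8.18 = 472 kPa.
Step 1 — Polytropic n=1.17: T₂ = T₁(V₁/V₂)^(n−1) = 511×(0.208)^0.17 = 391 K; P₂ = P₁(V₁/V₂)^n = 75.2 kPa.
W = (P₁V₁−P₂V₂)/(n−1) = (472×8.18−75.2×39.3)/0.17 = 5320 J.
ΔU = nCvΔT = 0.909×20.8×(391−511) = -2260 J.
Q = ΔU + W = 3060 J.
State after step 1: P = 75.2 kPa, V = 39.3 L, T = 391 K.
Step 2 — Adiabatic: T₂/T₁ = (P₂/P₁)^((γ−1)/γ) ⇒ T₂ = 391×(6.47)^0.286 = 667 K; V₂ = 10.4 L.
ΔU = nCvΔT = 0.909×20.8×(667−391) = 5210 J.
Q = 0 for an adiabatic process, so W = −ΔU = -5210 J.
Net over both steps: W = 115 J, Q = 3060 J, ΔU = 2950 J.

667 K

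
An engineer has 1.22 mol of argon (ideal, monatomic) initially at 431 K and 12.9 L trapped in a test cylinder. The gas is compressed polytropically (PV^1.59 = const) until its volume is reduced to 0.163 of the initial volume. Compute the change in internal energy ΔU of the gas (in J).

P₁ = nRT₁/V₁ = 1.22×8.314×431/12.9 = 339 kPa.
Polytropic n=1.59: T₂ = T₁(V₁/V₂)^(n−1) = 431×(6.13)^0.59 = 1260 K; P₂ = P₁(V₁/V₂)^n = 6060 kPa.
For an ideal gas ΔU = nCvΔT with Cv = (3/2)R = 12.5 J/(mol·K).
ΔU = 1.22×12.5×(1260−431) = 12600 J.

12600 J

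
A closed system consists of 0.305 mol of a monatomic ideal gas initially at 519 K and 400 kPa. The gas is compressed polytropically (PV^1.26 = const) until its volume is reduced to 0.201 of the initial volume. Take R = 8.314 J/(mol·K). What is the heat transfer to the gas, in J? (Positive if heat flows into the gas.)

-1600 J

V₁ = nRT₁/P₁ = 0.305×8.314×519/400 = 3.29 L.
Polytropic n=1.26: T₂ = T₁(V₁/V₂)^(n−1) = 519×(4.98)^0.26 = 788 K; P₂ = P₁(V₁/V₂)^n = 3020 kPa.
W = (P₁V₁−P₂V₂)/(n−1) = (400×3.29−3020×0.661)/0.26 = -2620 J.
ΔU = nCvΔT = 0.305×12.5×(788−519) = 1020 J.
Q = ΔU + W = -1600 J.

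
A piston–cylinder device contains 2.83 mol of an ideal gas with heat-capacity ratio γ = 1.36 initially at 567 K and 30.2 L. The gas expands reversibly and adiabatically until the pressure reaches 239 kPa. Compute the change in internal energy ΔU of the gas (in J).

P₁ = nRT₁/V₁ = 2.83×8.314×567/30.2 = 442 kPa.
Adiabatic: T₂/T₁ = (P₂/P₁)^((γ−1)/γ) ⇒ T₂ = 567×(0.541)^0.265 = 482 K; V₂ = 47.4 L.
For an ideal gas ΔU = nCvΔT with Cv = R/(γ−1) = 23.1 J/(mol·K).
ΔU = 2.83×23.1×(482−567) = -5560 J.

-5560 J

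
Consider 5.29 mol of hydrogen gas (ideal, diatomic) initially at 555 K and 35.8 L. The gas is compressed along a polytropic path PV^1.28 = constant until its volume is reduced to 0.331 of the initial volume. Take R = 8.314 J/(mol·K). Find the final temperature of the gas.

P₁ = nRT₁/V₁ = 5.29×8.314×555/35.8 = 682 kPa.
Polytropic n=1.28: T₂ = T₁(V₁/V₂)^(n−1) = 555×(3.02)^0.28 = 756 K; P₂ = P₁(V₁/V₂)^n = 2810 kPa.

756 K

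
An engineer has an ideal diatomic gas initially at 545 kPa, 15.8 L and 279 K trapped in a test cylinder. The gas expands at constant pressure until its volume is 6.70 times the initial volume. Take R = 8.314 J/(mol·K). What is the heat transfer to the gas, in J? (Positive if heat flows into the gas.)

172000 J

n = P₁V₁/(RT₁) = 545×15.8/(8.314×279) = 3.71 mol.
Isobaric: P stays 545 kPa; V/T = const ⇒ T₂ = 1870 K, V₂ = 106 L.
W = PΔV = 545×(106−15.8) kPa·L = 49100 J.
ΔU = nCvΔT = 3.71×20.8×(1870−279) = 123000 J.
Q = ΔU + W = nCpΔT = 172000 J.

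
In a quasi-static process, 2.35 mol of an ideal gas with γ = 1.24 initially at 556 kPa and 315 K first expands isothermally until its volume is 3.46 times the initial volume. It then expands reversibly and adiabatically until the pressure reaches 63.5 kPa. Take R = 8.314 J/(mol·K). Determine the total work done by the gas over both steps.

V₁ = nRT₁/P₁ = 2.35×8.314×315/556 = 11.1 L.
Step 1 — Isothermal: T stays 315 K; PV = const ⇒ V₂ = 38.3 L, P₂ = 161 kPa.
ΔU = 0 (ideal gas, T constant).
W = nRT ln(V₂/V₁) = 2.35×8.314×315×ln(3.46) = 7640 J.
Q = ΔU + W = 7640 J.
State after step 1: P = 161 kPa, V = 38.3 L, T = 315 K.
Step 2 — Adiabatic: T₂/T₁ = (P₂/P₁)^((γ−1)/γ) ⇒ T₂ = 315×(0.395)^0.194 = 263 K; V₂ = 81.0 L.
ΔU = nCvΔT = 2.35×34.6×(263−315) = -4220 J.
Q = 0 for an adiabatic process, so W = −ΔU = 4220 J.
Net over both steps: W = 11900 J, Q = 7640 J, ΔU = -4220 J.

11900 J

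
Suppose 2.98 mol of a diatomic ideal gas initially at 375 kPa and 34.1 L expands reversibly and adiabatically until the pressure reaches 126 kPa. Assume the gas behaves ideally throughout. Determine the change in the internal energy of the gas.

T₁ = P₁V₁/(nR) = 375×34.1/(2.98×8.314) = 516 K.
Adiabatic: T₂/T₁ = (P₂/P₁)^((γ−1)/γ) ⇒ T₂ = 516×(0.336)^0.286 = 378 K; V₂ = 74.3 L.
For an ideal gas ΔU = nCvΔT with Cv = (5/2)R = 20.8 J/(mol·K).
ΔU = 2.98×20.8×(378−516) = -8560 J.

-8560 J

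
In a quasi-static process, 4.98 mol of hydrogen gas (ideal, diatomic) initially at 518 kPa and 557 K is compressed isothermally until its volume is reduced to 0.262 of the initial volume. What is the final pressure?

1980 kPa

V₁ = nRT₁/P₁ = 4.98×8.314×557/518 = 44.5 L.
Isothermal: T stays 557 K; PV = const ⇒ V₂ = 11.7 L, P₂ = 1980 kPa.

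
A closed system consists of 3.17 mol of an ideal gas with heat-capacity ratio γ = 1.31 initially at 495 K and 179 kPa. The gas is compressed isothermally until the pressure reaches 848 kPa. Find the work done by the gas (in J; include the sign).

-20300 J

V₁ = nRT₁/P₁ = 3.17×8.314×495/179 = 72.9 L.
Isothermal: T stays 495 K; PV = const ⇒ V₂ = 15.4 L, P₂ = 848 kPa.
W = nRT ln(V₂/V₁) = 3.17×8.314×495×ln(0.211) = -20300 J.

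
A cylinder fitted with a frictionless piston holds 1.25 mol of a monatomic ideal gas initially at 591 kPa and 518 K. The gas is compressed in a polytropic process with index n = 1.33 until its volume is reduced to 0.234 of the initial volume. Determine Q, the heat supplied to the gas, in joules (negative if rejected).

-5070 J

V₁ = nRT₁/P₁ = 1.25×8.314×518/591 = 9.11 L.
Polytropic n=1.33: T₂ = T₁(V₁/V₂)^(n−1) = 518×(4.27)^0.33 = 837 K; P₂ = P₁(V₁/V₂)^n = 4080 kPa.
W = (P₁V₁−P₂V₂)/(n−1) = (591×9.11−4080×2.13)/0.33 = -10000 J.
ΔU = nCvΔT = 1.25×12.5×(837−518) = 4970 J.
Q = ΔU + W = -5070 J.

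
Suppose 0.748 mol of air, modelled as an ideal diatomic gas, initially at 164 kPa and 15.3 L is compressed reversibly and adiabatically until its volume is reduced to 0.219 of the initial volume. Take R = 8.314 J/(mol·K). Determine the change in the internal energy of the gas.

5240 J

T₁ = P₁V₁/(nR) = 164×15.3/(0.748×8.314) = 403 K.
Adiabatic: TV^(γ−1) = const ⇒ T₂ = 403×(4.57)^0.400 = 741 K; PV^γ = const ⇒ P₂ = 1370 kPa.
For an ideal gas ΔU = nCvΔT with Cv = (5/2)R = 20.8 J/(mol·K).
ΔU = 0.748×20.8×(741−403) = 5240 J.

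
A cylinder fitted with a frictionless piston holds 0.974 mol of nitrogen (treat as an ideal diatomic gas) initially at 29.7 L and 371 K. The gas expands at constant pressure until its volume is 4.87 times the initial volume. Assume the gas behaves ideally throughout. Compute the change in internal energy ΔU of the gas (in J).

29100 J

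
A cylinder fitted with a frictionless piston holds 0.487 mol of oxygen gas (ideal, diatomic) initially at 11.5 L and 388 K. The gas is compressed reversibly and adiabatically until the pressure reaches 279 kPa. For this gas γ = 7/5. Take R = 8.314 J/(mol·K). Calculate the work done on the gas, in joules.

889 J

P₁ = nRT₁/V₁ = 0.487×8.314×388/11.5 = 137 kPa.
Adiabatic: T₂/T₁ = (P₂/P₁)^((γ−1)/γ) ⇒ T₂ = 388×(2.04)^0.286 = 476 K; V₂ = 6.91 L.
ΔU = nCvΔT = 0.487×20.8×(476−388) = 889 J.
Q = 0 for an adiabatic process, so W = −ΔU = -889 J.
Work done on the gas = −W_by = 889 J.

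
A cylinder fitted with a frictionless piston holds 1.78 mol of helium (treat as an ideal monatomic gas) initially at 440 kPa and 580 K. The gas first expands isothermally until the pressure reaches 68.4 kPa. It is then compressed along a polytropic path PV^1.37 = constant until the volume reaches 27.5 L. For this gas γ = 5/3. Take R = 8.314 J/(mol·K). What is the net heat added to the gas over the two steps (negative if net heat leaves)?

V₁ = nRT₁/P₁ = 1.78×8.314×580/440 = 19.5 L.
Step 1 — Isothermal: T stays 580 K; PV = const ⇒ V₂ = 125 L, P₂ = 68.4 kPa.
ΔU = 0 (ideal gas, T constant).
W = nRT ln(V₂/V₁) = 1.78×8.314×580×ln(6.43) = 16000 J.
Q = ΔU + W = 16000 J.
State after step 1: P = 68.4 kPa, V = 125 L, T = 580 K.
Step 2 — Polytropic n=1.37: T₂ = T₁(V₁/V₂)^(n−1) = 580×(4.56)^0.37 = 1020 K; P₂ = P₁(V₁/V₂)^n = 547 kPa.
W = (P₁V₁−P₂V₂)/(n−1) = (68.4×125−547×27.5)/0.37 = -17500 J.
ΔU = nCvΔT = 1.78×12.5×(1020−580) = 9700 J.
Q = ΔU + W = -7780 J.
Net over both steps: W = -1510 J, Q = 8200 J, ΔU = 9700 J.

8200 J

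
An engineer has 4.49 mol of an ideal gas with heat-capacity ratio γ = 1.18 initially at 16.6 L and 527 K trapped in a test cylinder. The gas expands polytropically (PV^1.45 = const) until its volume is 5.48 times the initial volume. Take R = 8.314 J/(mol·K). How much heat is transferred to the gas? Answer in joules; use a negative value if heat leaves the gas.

-35100 J

P₁ = nRT₁/V₁ = 4.49×8.314×527/16.6 = 1190 kPa.
Polytropic n=1.45: T₂ = T₁(V₁/V₂)^(n−1) = 527×(0.182)^0.45 = 245 K; P₂ = P₁(V₁/V₂)^n = 101 kPa.
W = (P₁V₁−P₂V₂)/(n−1) = (1190×16.6−101×91.0)/0.45 = 23400 J.
ΔU = nCvΔT = 4.49×46.2×(245−527) = -58500 J.
Q = ΔU + W = -35100 J.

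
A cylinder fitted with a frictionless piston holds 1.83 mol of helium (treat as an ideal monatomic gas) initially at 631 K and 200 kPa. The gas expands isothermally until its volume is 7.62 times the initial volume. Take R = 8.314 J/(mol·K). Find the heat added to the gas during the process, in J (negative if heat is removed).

19500 J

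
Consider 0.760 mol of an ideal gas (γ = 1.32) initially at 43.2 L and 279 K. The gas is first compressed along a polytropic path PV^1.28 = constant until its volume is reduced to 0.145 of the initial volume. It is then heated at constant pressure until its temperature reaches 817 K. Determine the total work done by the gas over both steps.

-2380 J

P₁ = nRT₁/V₁ = 0.760×8.314×279/43.2 = 40.8 kPa.
Step 1 — Polytropic n=1.28: T₂ = T₁(V₁/V₂)^(n−1) = 279×(6.90)^0.28 = 479 K; P₂ = P₁(V₁/V₂)^n = 483 kPa.
W = (P₁V₁−P₂V₂)/(n−1) = (40.8×43.2−483×6.26)/0.28 = -4520 J.
ΔU = nCvΔT = 0.760×26.0×(479−279) = 3950 J.
Q = ΔU + W = -564 J.
State after step 1: P = 483 kPa, V = 6.26 L, T = 479 K.
Step 2 — Isobaric: P stays 483 kPa; V/T = const ⇒ T₂ = 817 K, V₂ = 10.7 L.
W = PΔV = 483×(10.7−6.26) kPa·L = 2140 J.
ΔU = nCvΔT = 0.760×26.0×(817−479) = 6670 J.
Q = ΔU + W = nCpΔT = 8810 J.
Net over both steps: W = -2380 J, Q = 8240 J, ΔU = 10600 J.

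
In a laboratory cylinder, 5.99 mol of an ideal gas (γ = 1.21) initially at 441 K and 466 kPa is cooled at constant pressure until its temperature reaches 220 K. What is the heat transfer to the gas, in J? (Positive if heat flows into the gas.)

V₁ = nRT₁/P₁ = 5.99×8.314×441/466 = 47.1 L.
Isobaric: P stays 466 kPa; V/T = const ⇒ T₂ = 220 K, V₂ = 23.5 L.
W = PΔV = 466×(23.5−47.1) kPa·L = -11000 J.
ΔU = nCvΔT = 5.99×39.6×(220−441) = -52400 J.
Q = ΔU + W = nCpΔT = -63400 J.

-63400 J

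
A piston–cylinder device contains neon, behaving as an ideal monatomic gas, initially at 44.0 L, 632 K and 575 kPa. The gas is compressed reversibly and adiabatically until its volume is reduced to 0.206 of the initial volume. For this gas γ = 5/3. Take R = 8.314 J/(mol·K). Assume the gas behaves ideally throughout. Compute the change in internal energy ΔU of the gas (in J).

n = P₁V₁/(RT₁) = 575×44.0/(8.314×632) = 4.81 mol.
Adiabatic: TV^(γ−1) = const ⇒ T₂ = 632×(4.85)^0.667 = 1810 K; PV^γ = const ⇒ P₂ = 8000 kPa.
For an ideal gas ΔU = nCvΔT with Cv = (3/2)R = 12.5 J/(mol·K).
ΔU = 4.81×12.5×(1810−632) = 70900 J.

70900 J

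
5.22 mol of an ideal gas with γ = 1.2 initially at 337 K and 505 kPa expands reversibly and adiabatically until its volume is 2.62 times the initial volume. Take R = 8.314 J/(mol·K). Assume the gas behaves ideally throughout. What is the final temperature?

278 K

V₁ = nRT₁/P₁ = 5.22×8.314×337/505 = 29.0 L.
Adiabatic: TV^(γ−1) = const ⇒ T₂ = 337×(0.382)^0.200 = 278 K; PV^γ = const ⇒ P₂ = 159 kPa.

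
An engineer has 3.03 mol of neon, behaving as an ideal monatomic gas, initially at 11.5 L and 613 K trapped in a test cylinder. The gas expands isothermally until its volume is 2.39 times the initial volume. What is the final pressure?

562 kPa

P₁ = nRT₁/V₁ = 3.03×8.314×613/11.5 = 1340 kPa.
Isothermal: T stays 613 K; PV = const ⇒ V₂ = 27.5 L, P₂ = 562 kPa.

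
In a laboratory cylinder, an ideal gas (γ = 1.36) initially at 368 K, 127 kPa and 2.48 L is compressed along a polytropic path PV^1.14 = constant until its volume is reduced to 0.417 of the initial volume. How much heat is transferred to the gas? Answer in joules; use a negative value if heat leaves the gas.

n = P₁V₁/(RT₁) = 127×2.48/(8.314×368) = 0.103 mol.
Polytropic n=1.14: T₂ = T₁(V₁/V₂)^(n−1) = 368×(2.40)^0.14 = 416 K; P₂ = P₁(V₁/V₂)^n = 344 kPa.
W = (P₁V₁−P₂V₂)/(n−1) = (127×2.48−344×1.03)/0.14 = -293 J.
ΔU = nCvΔT = 0.103×23.1×(416−368) = 114 J.
Q = ΔU + W = -179 J.

-179 J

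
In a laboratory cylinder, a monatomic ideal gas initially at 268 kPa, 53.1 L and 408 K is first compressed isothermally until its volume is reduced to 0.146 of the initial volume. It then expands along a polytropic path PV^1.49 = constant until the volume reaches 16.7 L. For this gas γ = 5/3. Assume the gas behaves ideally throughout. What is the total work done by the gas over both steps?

-18300 J

n = P₁V₁/(RT₁) = 268×53.1/(8.314×408) = 4.20 mol.
Step 1 — Isothermal: T stays 408 K; PV = const ⇒ V₂ = 7.75 L, P₂ = 1840 kPa.
ΔU = 0 (ideal gas, T constant).
W = nRT ln(V₂/V₁) = 4.20×8.314×408×ln(0.146) = -27400 J.
Q = ΔU + W = -27400 J.
State after step 1: P = 1840 kPa, V = 7.75 L, T = 408 K.
Step 2 — Polytropic n=1.49: T₂ = T₁(V₁/V₂)^(n−1) = 408×(0.464)^0.49 = 280 K; P₂ = P₁(V₁/V₂)^n = 585 kPa.
W = (P₁V₁−P₂V₂)/(n−1) = (1840×7.75−585×16.7)/0.49 = 9100 J.
ΔU = nCvΔT = 4.20×12.5×(280−408) = -6690 J.
Q = ΔU + W = 2410 J.
Net over both steps: W = -18300 J, Q = -25000 J, ΔU = -6690 J.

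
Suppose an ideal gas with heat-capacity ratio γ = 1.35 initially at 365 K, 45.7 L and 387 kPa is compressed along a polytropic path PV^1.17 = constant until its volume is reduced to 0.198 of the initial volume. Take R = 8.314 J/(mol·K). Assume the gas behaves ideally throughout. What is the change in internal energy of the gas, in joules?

16000 J

n = P₁V₁/(RT₁) = 387×45.7/(8.314×365) = 5.83 mol.
Polytropic n=1.17: T₂ = T₁(V₁/V₂)^(n−1) = 365×(5.05)^0.17 = 481 K; P₂ = P₁(V₁/V₂)^n = 2570 kPa.
For an ideal gas ΔU = nCvΔT with Cv = R/(γ−1) = 23.8 J/(mol·K).
ΔU = 5.83×23.8×(481−365) = 16000 J.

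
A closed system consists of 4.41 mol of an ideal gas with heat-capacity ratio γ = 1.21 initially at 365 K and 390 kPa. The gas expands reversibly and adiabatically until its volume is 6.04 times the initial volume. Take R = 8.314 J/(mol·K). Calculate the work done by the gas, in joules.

20000 J

V₁ = nRT₁/P₁ = 4.41×8.314×365/390 = 34.3 L.
Adiabatic: TV^(γ−1) = const ⇒ T₂ = 365×(0.166)^0.210 = 250 K; PV^γ = const ⇒ P₂ = 44.3 kPa.
ΔU = nCvΔT = 4.41×39.6×(250−365) = -20000 J.
Q = 0 for an adiabatic process, so W = −ΔU = 20000 J.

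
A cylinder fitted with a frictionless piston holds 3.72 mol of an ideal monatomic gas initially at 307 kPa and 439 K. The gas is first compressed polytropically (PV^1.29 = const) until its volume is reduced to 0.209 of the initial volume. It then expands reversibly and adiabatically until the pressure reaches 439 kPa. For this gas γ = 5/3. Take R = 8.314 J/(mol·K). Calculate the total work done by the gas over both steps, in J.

-11300 J

V₁ = nRT₁/P₁ = 3.72×8.314×439/307 = 44.2 L.
Step 1 — Polytropic n=1.29: T₂ = T₁(V₁/V₂)^(n−1) = 439×(4.78)^0.29 = 691 K; P₂ = P₁(V₁/V₂)^n = 2310 kPa.
W = (P₁V₁−P₂V₂)/(n−1) = (307×44.2−2310×9.24)/0.29 = -26900 J.
ΔU = nCvΔT = 3.72×12.5×(691−439) = 11700 J.
Q = ΔU + W = -15200 J.
State after step 1: P = 2310 kPa, V = 9.24 L, T = 691 K.
Step 2 — Adiabatic: T₂/T₁ = (P₂/P₁)^((γ−1)/γ) ⇒ T₂ = 691×(0.190)^0.400 = 356 K; V₂ = 25.1 L.
ΔU = nCvΔT = 3.72×12.5×(356−691) = -15600 J.
Q = 0 for an adiabatic process, so W = −ΔU = 15600 J.
Net over both steps: W = -11300 J, Q = -15200 J, ΔU = -3870 J.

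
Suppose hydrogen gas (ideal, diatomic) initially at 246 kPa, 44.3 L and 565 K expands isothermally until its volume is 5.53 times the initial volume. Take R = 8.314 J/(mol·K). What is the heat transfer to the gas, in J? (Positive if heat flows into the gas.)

18600 J

n = P₁V₁/(RT₁) = 246×44.3/(8.314×565) = 2.32 mol.
Isothermal: T stays 565 K; PV = const ⇒ V₂ = 245 L, P₂ = 44.5 kPa.
ΔU = 0 (ideal gas, T constant).
W = nRT ln(V₂/V₁) = 2.32×8.314×565×ln(5.53) = 18600 J.
Q = ΔU + W = 18600 J.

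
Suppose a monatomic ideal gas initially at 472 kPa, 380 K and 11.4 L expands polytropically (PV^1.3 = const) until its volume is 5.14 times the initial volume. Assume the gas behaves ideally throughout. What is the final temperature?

233 K

Polytropic n=1.3: T₂ = T₁(V₁/V₂)^(n−1) = 380×(0.195)^0.30 = 233 K; P₂ = P₁(V₁/V₂)^n = 56.2 kPa.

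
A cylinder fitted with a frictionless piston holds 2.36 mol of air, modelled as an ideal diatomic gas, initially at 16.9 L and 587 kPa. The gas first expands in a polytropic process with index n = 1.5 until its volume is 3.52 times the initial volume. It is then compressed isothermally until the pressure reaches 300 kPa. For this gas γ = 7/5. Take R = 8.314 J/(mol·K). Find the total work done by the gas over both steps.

2830 J

T₁ = P₁V₁/(nR) = 587×16.9/(2.36×8.314) = 506 K.
Step 1 — Polytropic n=1.5: T₂ = T₁(V₁/V₂)^(n−1) = 506×(0.284)^0.50 = 269 K; P₂ = P₁(V₁/V₂)^n = 88.9 kPa.
W = (P₁V₁−P₂V₂)/(n−1) = (587×16.9−88.9×59.5)/0.50 = 9270 J.
ΔU = nCvΔT = 2.36×20.8×(269−506) = -11600 J.
Q = ΔU + W = -2320 J.
State after step 1: P = 88.9 kPa, V = 59.5 L, T = 269 K.
Step 2 — Isothermal: T stays 269 K; PV = const ⇒ V₂ = 17.6 L, P₂ = 300 kPa.
ΔU = 0 (ideal gas, T constant).
W = nRT ln(V₂/V₁) = 2.36×8.314×269×ln(0.296) = -6430 J.
Q = ΔU + W = -6430 J.
Net over both steps: W = 2830 J, Q = -8750 J, ΔU = -11600 J.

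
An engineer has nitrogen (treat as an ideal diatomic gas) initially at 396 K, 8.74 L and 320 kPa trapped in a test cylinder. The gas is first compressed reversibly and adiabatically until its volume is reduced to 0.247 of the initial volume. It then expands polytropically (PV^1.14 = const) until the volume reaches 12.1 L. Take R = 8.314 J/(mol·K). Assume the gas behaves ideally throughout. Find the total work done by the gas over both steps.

2250 J

n = P₁V₁/(RT₁) = 320×8.74/(8.314×396) = 0.849 mol.
Step 1 — Adiabatic: TV^(γ−1) = const ⇒ T₂ = 396×(4.05)^0.400 = 693 K; PV^γ = const ⇒ P₂ = 2270 kPa.
ΔU = nCvΔT = 0.849×20.8×(693−396) = 5240 J.
Q = 0 for an adiabatic process, so W = −ΔU = -5240 J.
State after step 1: P = 2270 kPa, V = 2.16 L, T = 693 K.
Step 2 — Polytropic n=1.14: T₂ = T₁(V₁/V₂)^(n−1) = 693×(0.178)^0.14 = 544 K; P₂ = P₁(V₁/V₂)^n = 318 kPa.
W = (P₁V₁−P₂V₂)/(n−1) = (2270×2.16−318×12.1)/0.14 = 7490 J.
ΔU = nCvΔT = 0.849×20.8×(544−693) = -2620 J.
Q = ΔU + W = 4870 J.
Net over both steps: W = 2250 J, Q = 4870 J, ΔU = 2620 J.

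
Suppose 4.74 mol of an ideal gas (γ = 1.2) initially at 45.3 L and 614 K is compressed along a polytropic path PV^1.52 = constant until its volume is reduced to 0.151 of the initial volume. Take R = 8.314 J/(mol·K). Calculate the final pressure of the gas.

9450 kPa

P₁ = nRT₁/V₁ = 4.74×8.314×614/45.3 = 534 kPa.
Polytropic n=1.52: T₂ = T₁(V₁/V₂)^(n−1) = 614×(6.62)^0.52 = 1640 K; P₂ = P₁(V₁/V₂)^n = 9450 kPa.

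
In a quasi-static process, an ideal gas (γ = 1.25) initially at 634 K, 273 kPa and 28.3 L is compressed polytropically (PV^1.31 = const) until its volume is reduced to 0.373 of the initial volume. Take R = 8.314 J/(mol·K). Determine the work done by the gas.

-8910 J

n = P₁V₁/(RT₁) = 273×28.3/(8.314×634) = 1.47 mol.
Polytropic n=1.31: T₂ = T₁(V₁/V₂)^(n−1) = 634×(2.68)^0.31 = 861 K; P₂ = P₁(V₁/V₂)^n = 994 kPa.
W = (P₁V₁−P₂V₂)/(n−1) = (273×28.3−994×10.6)/0.31 = -8910 J.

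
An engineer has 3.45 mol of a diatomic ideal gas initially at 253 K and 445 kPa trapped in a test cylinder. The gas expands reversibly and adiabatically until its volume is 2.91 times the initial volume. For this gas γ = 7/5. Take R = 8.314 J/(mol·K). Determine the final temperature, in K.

V₁ = nRT₁/P₁ = 3.45×8.314×253/445 = 16.3 L.
Adiabatic: TV^(γ−1) = const ⇒ T₂ = 253×(0.344)^0.400 = 165 K; PV^γ = const ⇒ P₂ = 99.7 kPa.

165 K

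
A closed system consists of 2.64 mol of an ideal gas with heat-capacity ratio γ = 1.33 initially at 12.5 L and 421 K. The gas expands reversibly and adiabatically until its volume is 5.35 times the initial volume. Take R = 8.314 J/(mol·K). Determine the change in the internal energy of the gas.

-11900 J

P₁ = nRT₁/V₁ = 2.64×8.314×421/12.5 = 739 kPa.
Adiabatic: TV^(γ−1) = const ⇒ T₂ = 421×(0.187)^0.330 = 242 K; PV^γ = const ⇒ P₂ = 79.4 kPa.
For an ideal gas ΔU = nCvΔT with Cv = R/(γ−1) = 25.2 J/(mol·K).
ΔU = 2.64×25.2×(242−421) = -11900 J.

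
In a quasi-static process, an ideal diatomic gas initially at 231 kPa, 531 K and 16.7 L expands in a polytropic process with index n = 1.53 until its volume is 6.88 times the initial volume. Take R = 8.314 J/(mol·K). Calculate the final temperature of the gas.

191 K

Polytropic n=1.53: T₂ = T₁(V₁/V₂)^(n−1) = 531×(0.145)^0.53 = 191 K; P₂ = P₁(V₁/V₂)^n = 12.1 kPa.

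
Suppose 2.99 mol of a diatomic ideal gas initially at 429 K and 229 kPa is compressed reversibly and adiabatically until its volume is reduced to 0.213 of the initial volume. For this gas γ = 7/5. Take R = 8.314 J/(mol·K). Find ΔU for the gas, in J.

V₁ = nRT₁/P₁ = 2.99×8.314×429/229 = 46.6 L.
Adiabatic: TV^(γ−1) = const ⇒ T₂ = 429×(4.69)^0.400 = 796 K; PV^γ = const ⇒ P₂ = 2000 kPa.
For an ideal gas ΔU = nCvΔT with Cv = (5/2)R = 20.8 J/(mol·K).
ΔU = 2.99×20.8×(796−429) = 22800 J.

22800 J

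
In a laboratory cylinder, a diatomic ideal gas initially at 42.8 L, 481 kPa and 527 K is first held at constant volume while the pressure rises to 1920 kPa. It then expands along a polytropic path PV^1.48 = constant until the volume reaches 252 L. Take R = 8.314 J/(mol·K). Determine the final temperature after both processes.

898 K

n = P₁V₁/(RT₁) = 481×42.8/(8.314×527) = 4.70 mol.
Step 1 — Isochoric: V stays 42.8 L; P/T = const ⇒ T₂ = 2100 K, P₂ = 1920 kPa.
W = 0 (no volume change).
ΔU = nCvΔT = 4.70×20.8×(2100−527) = 154000 J.
Q = ΔU = 154000 J.
State after step 1: P = 1920 kPa, V = 42.8 L, T = 2100 K.
Step 2 — Polytropic n=1.48: T₂ = T₁(V₁/V₂)^(n−1) = 2100×(0.170)^0.48 = 898 K; P₂ = P₁(V₁/V₂)^n = 139 kPa.
W = (P₁V₁−P₂V₂)/(n−1) = (1920×42.8−139×252)/0.48 = 98100 J.
ΔU = nCvΔT = 4.70×20.8×(898−2100) = -118000 J.
Q = ΔU + W = -19600 J.
Net over both steps: W = 98100 J, Q = 134000 J, ΔU = 36300 J.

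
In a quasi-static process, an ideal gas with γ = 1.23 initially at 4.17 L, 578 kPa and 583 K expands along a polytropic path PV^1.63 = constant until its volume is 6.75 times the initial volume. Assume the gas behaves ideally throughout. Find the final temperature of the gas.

Polytropic n=1.63: T₂ = T₁(V₁/V₂)^(n−1) = 583×(0.148)^0.63 = 175 K; P₂ = P₁(V₁/V₂)^n = 25.7 kPa.

175 K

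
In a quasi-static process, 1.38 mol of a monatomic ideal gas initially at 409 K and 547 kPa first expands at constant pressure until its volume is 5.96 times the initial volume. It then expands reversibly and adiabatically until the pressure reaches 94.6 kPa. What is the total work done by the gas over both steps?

44400 J

V₁ = nRT₁/P₁ = 1.38×8.314×409/547 = 8.58 L.
Step 1 — Isobaric: P stays 547 kPa; V/T = const ⇒ T₂ = 2440 K, V₂ = 51.1 L.
W = PΔV = 547×(51.1−8.58) kPa·L = 23300 J.
ΔU = nCvΔT = 1.38×12.5×(2440−409) = 34900 J.
Q = ΔU + W = nCpΔT = 58200 J.
State after step 1: P = 547 kPa, V = 51.1 L, T = 2440 K.
Step 2 — Adiabatic: T₂/T₁ = (P₂/P₁)^((γ−1)/γ) ⇒ T₂ = 2440×(0.173)^0.400 = 1210 K; V₂ = 147 L.
ΔU = nCvΔT = 1.38×12.5×(1210−2440) = -21200 J.
Q = 0 for an adiabatic process, so W = −ΔU = 21200 J.
Net over both steps: W = 44400 J, Q = 58200 J, ΔU = 13800 J.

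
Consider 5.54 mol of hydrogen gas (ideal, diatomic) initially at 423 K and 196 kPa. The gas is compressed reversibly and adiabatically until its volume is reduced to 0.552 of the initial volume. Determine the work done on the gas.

V₁ = nRT₁/P₁ = 5.54×8.314×423/196 = 99.4 L.
Adiabatic: TV^(γ−1) = const ⇒ T₂ = 423×(1.81)^0.400 = 536 K; PV^γ = const ⇒ P₂ = 450 kPa.
ΔU = nCvΔT = 5.54×20.8×(536−423) = 13100 J.
Q = 0 for an adiabatic process, so W = −ΔU = -13100 J.
Work done on the gas = −W_by = 13100 J.

13100 J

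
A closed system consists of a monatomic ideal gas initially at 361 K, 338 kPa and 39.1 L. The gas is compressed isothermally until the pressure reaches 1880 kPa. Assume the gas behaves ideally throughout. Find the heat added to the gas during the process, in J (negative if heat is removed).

-22700 J

n = P₁V₁/(RT₁) = 338×39.1/(8.314×361) = 4.40 mol.
Isothermal: T stays 361 K; PV = const ⇒ V₂ = 7.03 L, P₂ = 1880 kPa.
ΔU = 0 (ideal gas, T constant).
W = nRT ln(V₂/V₁) = 4.40×8.314×361×ln(0.180) = -22700 J.
Q = ΔU + W = -22700 J.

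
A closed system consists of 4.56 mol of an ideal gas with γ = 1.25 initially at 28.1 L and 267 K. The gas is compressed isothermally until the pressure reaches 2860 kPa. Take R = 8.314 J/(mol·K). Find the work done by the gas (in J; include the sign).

P₁ = nRT₁/V₁ = 4.56×8.314×267/28.1 = 360 kPa.
Isothermal: T stays 267 K; PV = const ⇒ V₂ = 3.54 L, P₂ = 2860 kPa.
W = nRT ln(V₂/V₁) = 4.56×8.314×267×ln(0.126) = -21000 J.

-21000 J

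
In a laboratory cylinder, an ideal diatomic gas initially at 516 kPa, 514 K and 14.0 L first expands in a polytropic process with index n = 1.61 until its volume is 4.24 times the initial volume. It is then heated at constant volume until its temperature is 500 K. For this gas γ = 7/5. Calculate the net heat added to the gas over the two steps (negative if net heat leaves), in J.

6440 J

n = P₁V₁/(RT₁) = 516×14.0/(8.314×514) = 1.69 mol.
Step 1 — Polytropic n=1.61: T₂ = T₁(V₁/V₂)^(n−1) = 514×(0.236)^0.61 = 213 K; P₂ = P₁(V₁/V₂)^n = 50.4 kPa.
W = (P₁V₁−P₂V₂)/(n−1) = (516×14.0−50.4×59.4)/0.61 = 6940 J.
ΔU = nCvΔT = 1.69×20.8×(213−514) = -10600 J.
Q = ΔU + W = -3640 J.
State after step 1: P = 50.4 kPa, V = 59.4 L, T = 213 K.
Step 2 — Isochoric: V stays 59.4 L; P/T = const ⇒ T₂ = 500 K, P₂ = 118 kPa.
W = 0 (no volume change).
ΔU = nCvΔT = 1.69×20.8×(500−213) = 10100 J.
Q = ΔU = 10100 J.
Net over both steps: W = 6940 J, Q = 6440 J, ΔU = -492 J.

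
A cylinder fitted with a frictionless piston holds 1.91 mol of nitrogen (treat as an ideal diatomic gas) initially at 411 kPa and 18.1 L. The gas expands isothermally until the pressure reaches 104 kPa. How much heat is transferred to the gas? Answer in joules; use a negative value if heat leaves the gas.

10200 J

T₁ = P₁V₁/(nR) = 411×18.1/(1.91×8.314) = 468 K.
Isothermal: T stays 468 K; PV = const ⇒ V₂ = 71.5 L, P₂ = 104 kPa.
ΔU = 0 (ideal gas, T constant).
W = nRT ln(V₂/V₁) = 1.91×8.314×468×ln(3.95) = 10200 J.
Q = ΔU + W = 10200 J.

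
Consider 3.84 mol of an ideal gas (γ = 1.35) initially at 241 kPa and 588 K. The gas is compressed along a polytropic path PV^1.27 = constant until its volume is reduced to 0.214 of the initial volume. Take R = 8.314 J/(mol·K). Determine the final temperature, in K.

892 K

V₁ = nRT₁/P₁ = 3.84×8.314×588/241 = 77.9 L.
Polytropic n=1.27: T₂ = T₁(V₁/V₂)^(n−1) = 588×(4.67)^0.27 = 892 K; P₂ = P₁(V₁/V₂)^n = 1710 kPa.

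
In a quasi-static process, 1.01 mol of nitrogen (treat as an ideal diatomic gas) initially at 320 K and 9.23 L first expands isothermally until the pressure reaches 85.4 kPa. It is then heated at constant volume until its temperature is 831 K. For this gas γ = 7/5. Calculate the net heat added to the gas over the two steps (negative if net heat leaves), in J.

14000 J

P₁ = nRT₁/V₁ = 1.01×8.314×320/9.23 = 291 kPa.
Step 1 — Isothermal: T stays 320 K; PV = const ⇒ V₂ = 31.5 L, P₂ = 85.4 kPa.
ΔU = 0 (ideal gas, T constant).
W = nRT ln(V₂/V₁) = 1.01×8.314×320×ln(3.41) = 3300 J.
Q = ΔU + W = 3300 J.
State after step 1: P = 85.4 kPa, V = 31.5 L, T = 320 K.
Step 2 — Isochoric: V stays 31.5 L; P/T = const ⇒ T₂ = 831 K, P₂ = 222 kPa.
W = 0 (no volume change).
ΔU = nCvΔT = 1.01×20.8×(831−320) = 10700 J.
Q = ΔU = 10700 J.
Net over both steps: W = 3300 J, Q = 14000 J, ΔU = 10700 J.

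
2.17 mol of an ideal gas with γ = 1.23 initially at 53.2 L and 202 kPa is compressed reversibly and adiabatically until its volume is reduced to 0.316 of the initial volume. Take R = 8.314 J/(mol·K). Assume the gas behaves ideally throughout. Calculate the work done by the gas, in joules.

-14200 J

T₁ = P₁V₁/(nR) = 202×53.2/(2.17×8.314) = 596 K.
Adiabatic: TV^(γ−1) = const ⇒ T₂ = 596×(3.16)^0.230 = 776 K; PV^γ = const ⇒ P₂ = 833 kPa.
ΔU = nCvΔT = 2.17×36.1×(776−596) = 14200 J.
Q = 0 for an adiabatic process, so W = −ΔU = -14200 J.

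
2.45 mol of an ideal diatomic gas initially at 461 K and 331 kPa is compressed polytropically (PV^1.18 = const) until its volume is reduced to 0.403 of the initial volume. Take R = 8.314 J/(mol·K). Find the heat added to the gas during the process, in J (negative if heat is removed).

-5100 J

V₁ = nRT₁/P₁ = 2.45×8.314×461/331 = 28.4 L.
Polytropic n=1.18: T₂ = T₁(V₁/V₂)^(n−1) = 461×(2.48)^0.18 = 543 K; P₂ = P₁(V₁/V₂)^n = 967 kPa.
W = (P₁V₁−P₂V₂)/(n−1) = (331×28.4−967×11.4)/0.18 = -9270 J.
ΔU = nCvΔT = 2.45×20.8×(543−461) = 4170 J.
Q = ΔU + W = -5100 J.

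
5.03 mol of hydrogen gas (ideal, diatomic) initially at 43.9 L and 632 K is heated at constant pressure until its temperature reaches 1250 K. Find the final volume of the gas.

86.8 L

P₁ = nRT₁/V₁ = 5.03×8.314×632/43.9 = 602 kPa.
Isobaric: P stays 602 kPa; V/T = const ⇒ T₂ = 1250 K, V₂ = 86.8 L.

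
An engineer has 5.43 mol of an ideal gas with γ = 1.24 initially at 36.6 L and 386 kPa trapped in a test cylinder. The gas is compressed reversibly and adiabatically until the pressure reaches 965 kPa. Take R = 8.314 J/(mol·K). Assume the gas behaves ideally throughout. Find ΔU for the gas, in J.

11400 J

T₁ = P₁V₁/(nR) = 386×36.6/(5.43×8.314) = 313 K.
Adiabatic: T₂/T₁ = (P₂/P₁)^((γ−1)/γ) ⇒ T₂ = 313×(2.50)^0.194 = 374 K; V₂ = 17.5 L.
For an ideal gas ΔU = nCvΔT with Cv = R/(γ−1) = 34.6 J/(mol·K).
ΔU = 5.43×34.6×(374−313) = 11400 J.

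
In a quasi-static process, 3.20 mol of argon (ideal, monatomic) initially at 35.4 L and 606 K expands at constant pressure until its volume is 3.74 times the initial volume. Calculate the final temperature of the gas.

2270 K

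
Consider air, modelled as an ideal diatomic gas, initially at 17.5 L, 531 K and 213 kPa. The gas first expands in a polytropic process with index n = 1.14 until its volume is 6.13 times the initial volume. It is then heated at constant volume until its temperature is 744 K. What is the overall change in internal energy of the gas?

n = P₁V₁/(RT₁) = 213×17.5/(8.314×531) = 0.844 mol.
Step 1 — Polytropic n=1.14: T₂ = T₁(V₁/V₂)^(n−1) = 531×(0.163)^0.14 = 412 K; P₂ = P₁(V₁/V₂)^n = 27.0 kPa.
W = (P₁V₁−P₂V₂)/(n−1) = (213×17.5−27.0×107)/0.14 = 5970 J.
ΔU = nCvΔT = 0.844×20.8×(412−531) = -2090 J.
Q = ΔU + W = 3880 J.
State after step 1: P = 27.0 kPa, V = 107 L, T = 412 K.
Step 2 — Isochoric: V stays 107 L; P/T = const ⇒ T₂ = 744 K, P₂ = 48.7 kPa.
W = 0 (no volume change).
ΔU = nCvΔT = 0.844×20.8×(744−412) = 5830 J.
Q = ΔU = 5830 J.
Net over both steps: W = 5970 J, Q = 9710 J, ΔU = 3740 J.

3740 J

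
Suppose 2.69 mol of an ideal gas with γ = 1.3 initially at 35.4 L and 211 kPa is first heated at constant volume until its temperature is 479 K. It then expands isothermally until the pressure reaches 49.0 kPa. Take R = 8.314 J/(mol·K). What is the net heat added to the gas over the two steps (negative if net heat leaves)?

T₁ = P₁V₁/(nR) = 211×35.4/(2.69×8.314) = 334 K.
Step 1 — Isochoric: V stays 35.4 L; P/T = const ⇒ T₂ = 479 K, P₂ = 303 kPa.
W = 0 (no volume change).
ΔU = nCvΔT = 2.69×27.7×(479−334) = 10800 J.
Q = ΔU = 10800 J.
State after step 1: P = 303 kPa, V = 35.4 L, T = 479 K.
Step 2 — Isothermal: T stays 479 K; PV = const ⇒ V₂ = 219 L, P₂ = 49.0 kPa.
ΔU = 0 (ideal gas, T constant).
W = nRT ln(V₂/V₁) = 2.69×8.314×479×ln(6.18) = 19500 J.
Q = ΔU + W = 19500 J.
Net over both steps: W = 19500 J, Q = 30300 J, ΔU = 10800 J.

30300 J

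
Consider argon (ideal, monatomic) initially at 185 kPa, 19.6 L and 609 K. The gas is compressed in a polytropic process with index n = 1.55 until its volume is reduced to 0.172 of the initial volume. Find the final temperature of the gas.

Polytropic n=1.55: T₂ = T₁(V₁/V₂)^(n−1) = 609×(5.81)^0.55 = 1600 K; P₂ = P₁(V₁/V₂)^n = 2830 kPa.

1600 K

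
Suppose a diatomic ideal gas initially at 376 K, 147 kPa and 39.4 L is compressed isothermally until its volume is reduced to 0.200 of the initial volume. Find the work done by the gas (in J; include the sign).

n = P₁V₁/(RT₁) = 147×39.4/(8.314×376) = 1.85 mol.
Isothermal: T stays 376 K; PV = const ⇒ V₂ = 7.88 L, P₂ = 735 kPa.
W = nRT ln(V₂/V₁) = 1.85×8.314×376×ln(0.200) = -9320 J.

-9320 J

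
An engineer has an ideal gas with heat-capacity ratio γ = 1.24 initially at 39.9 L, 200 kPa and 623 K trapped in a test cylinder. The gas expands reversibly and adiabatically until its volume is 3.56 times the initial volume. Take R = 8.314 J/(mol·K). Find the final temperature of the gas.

459 K

Adiabatic: TV^(γ−1) = const ⇒ T₂ = 623×(0.281)^0.240 = 459 K; PV^γ = const ⇒ P₂ = 41.4 kPa.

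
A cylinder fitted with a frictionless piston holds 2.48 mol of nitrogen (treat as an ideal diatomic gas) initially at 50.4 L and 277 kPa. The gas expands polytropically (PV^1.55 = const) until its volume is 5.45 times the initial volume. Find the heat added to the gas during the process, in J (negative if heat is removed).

-5770 J

T₁ = P₁V₁/(nR) = 277×50.4/(2.48×8.314) = 677 K.
Polytropic n=1.55: T₂ = T₁(V₁/V₂)^(n−1) = 677×(0.183)^0.55 = 266 K; P₂ = P₁(V₁/V₂)^n = 20.0 kPa.
W = (P₁V₁−P₂V₂)/(n−1) = (277×50.4−20.0×275)/0.55 = 15400 J.
ΔU = nCvΔT = 2.48×20.8×(266−677) = -21200 J.
Q = ΔU + W = -5770 J.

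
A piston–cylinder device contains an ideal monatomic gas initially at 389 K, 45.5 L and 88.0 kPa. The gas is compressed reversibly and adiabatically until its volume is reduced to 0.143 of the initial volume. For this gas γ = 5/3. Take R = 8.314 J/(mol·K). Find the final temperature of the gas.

Adiabatic: TV^(γ−1) = const ⇒ T₂ = 389×(6.99)^0.667 = 1420 K; PV^γ = const ⇒ P₂ = 2250 kPa.

1420 K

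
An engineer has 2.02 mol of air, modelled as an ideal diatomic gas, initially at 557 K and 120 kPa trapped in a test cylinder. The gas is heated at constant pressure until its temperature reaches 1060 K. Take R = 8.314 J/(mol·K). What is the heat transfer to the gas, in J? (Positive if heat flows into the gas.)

V₁ = nRT₁/P₁ = 2.02×8.314×557/120 = 78.0 L.
Isobaric: P stays 120 kPa; V/T = const ⇒ T₂ = 1060 K, V₂ = 148 L.
W = PΔV = 120×(148−78.0) kPa·L = 8450 J.
ΔU = nCvΔT = 2.02×20.8×(1060−557) = 21100 J.
Q = ΔU + W = nCpΔT = 29600 J.

29600 J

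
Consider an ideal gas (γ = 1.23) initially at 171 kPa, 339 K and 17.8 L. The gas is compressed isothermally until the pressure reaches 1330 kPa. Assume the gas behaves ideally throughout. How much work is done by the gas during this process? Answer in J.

n = P₁V₁/(RT₁) = 171×17.8/(8.314×339) = 1.08 mol.
Isothermal: T stays 339 K; PV = const ⇒ V₂ = 2.29 L, P₂ = 1330 kPa.
W = nRT ln(V₂/V₁) = 1.08×8.314×339×ln(0.129) = -6240 J.

-6240 J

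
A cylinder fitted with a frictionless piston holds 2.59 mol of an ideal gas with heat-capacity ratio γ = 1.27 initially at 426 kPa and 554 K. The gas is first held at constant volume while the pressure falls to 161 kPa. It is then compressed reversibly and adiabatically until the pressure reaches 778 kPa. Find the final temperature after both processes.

V₁ = nRT₁/P₁ = 2.59×8.314×554/426 = 28.0 L.
Step 1 — Isochoric: V stays 28.0 L; P/T = const ⇒ T₂ = 209 K, P₂ = 161 kPa.
W = 0 (no volume change).
ΔU = nCvΔT = 2.59×30.8×(209−554) = -27500 J.
Q = ΔU = -27500 J.
State after step 1: P = 161 kPa, V = 28.0 L, T = 209 K.
Step 2 — Adiabatic: T₂/T₁ = (P₂/P₁)^((γ−1)/γ) ⇒ T₂ = 209×(4.83)^0.213 = 293 K; V₂ = 8.10 L.
ΔU = nCvΔT = 2.59×30.8×(293−209) = 6640 J.
Q = 0 for an adiabatic process, so W = −ΔU = -6640 J.
Net over both steps: W = -6640 J, Q = -27500 J, ΔU = -20800 J.

293 K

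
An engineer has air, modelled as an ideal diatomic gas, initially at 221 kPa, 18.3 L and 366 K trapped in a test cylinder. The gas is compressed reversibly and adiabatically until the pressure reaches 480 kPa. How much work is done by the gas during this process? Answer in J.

-2510 J

n = P₁V₁/(RT₁) = 221×18.3/(8.314×366) = 1.33 mol.
Adiabatic: T₂/T₁ = (P₂/P₁)^((γ−1)/γ) ⇒ T₂ = 366×(2.17)^0.286 = 457 K; V₂ = 10.5 L.
ΔU = nCvΔT = 1.33×20.8×(457−366) = 2510 J.
Q = 0 for an adiabatic process, so W = −ΔU = -2510 J.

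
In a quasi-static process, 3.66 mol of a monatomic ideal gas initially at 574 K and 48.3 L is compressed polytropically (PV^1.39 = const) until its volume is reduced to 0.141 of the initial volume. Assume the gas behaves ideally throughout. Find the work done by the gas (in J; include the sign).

P₁ = nRT₁/V₁ = 3.66×8.314×574/48.3 = 362 kPa.
Polytropic n=1.39: T₂ = T₁(V₁/V₂)^(n−1) = 574×(7.09)^0.39 = 1230 K; P₂ = P₁(V₁/V₂)^n = 5510 kPa.
W = (P₁V₁−P₂V₂)/(n−1) = (362×48.3−5510×6.81)/0.39 = -51400 J.

-51400 J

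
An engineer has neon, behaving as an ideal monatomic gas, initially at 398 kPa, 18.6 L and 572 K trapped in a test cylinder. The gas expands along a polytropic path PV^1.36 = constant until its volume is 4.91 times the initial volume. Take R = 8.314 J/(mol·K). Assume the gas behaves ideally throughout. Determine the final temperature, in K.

323 K

Polytropic n=1.36: T₂ = T₁(V₁/V₂)^(n−1) = 572×(0.204)^0.36 = 323 K; P₂ = P₁(V₁/V₂)^n = 45.7 kPa.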